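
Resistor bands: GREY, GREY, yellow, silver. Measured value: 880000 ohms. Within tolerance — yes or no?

Grey → 8 (first significant figure)
Grey → 8 (second significant figure)
Yellow → ×10^4 multiplier
Silver → ±10% tolerance
88 × 10000 = 880000 Ω
Allowed range: 792000 Ω to 968000 Ω.
880000 ohms lies inside that range.

yes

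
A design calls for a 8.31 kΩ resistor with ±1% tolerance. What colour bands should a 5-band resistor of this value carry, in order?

grey, orange, brown, brown, brown

8310 Ω = 831 × 10^1.
8 → grey
3 → orange
1 → brown
Multiplier 10^1 → brown.
±1% tolerance → brown.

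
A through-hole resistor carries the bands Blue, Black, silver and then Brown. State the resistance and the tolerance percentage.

0.6 Ω ±1%

Blue → 6 (first significant figure)
Black → 0 (second significant figure)
Silver → ×0.01 multiplier
Brown → ±1% tolerance
60 × 0.01 = 0.6 Ω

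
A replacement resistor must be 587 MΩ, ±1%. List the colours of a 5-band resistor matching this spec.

green, grey, violet, blue, brown

587000000 Ω = 587 × 10^6.
5 → green
8 → grey
7 → violet
Multiplier 10^6 → blue.
±1% tolerance → brown.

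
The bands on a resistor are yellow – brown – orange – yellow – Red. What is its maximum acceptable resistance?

4212600 Ω

Yellow → 4 (first significant figure)
Brown → 1 (second significant figure)
Orange → 3 (third significant figure)
Yellow → ×10^4 multiplier
Red → ±2% tolerance
413 × 10000 = 4130000 Ω
Maximum = 4130000 × (1 + 2/100) = 4212600 Ω.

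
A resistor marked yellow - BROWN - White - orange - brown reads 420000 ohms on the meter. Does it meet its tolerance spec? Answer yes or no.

yes

Yellow → 4 (first significant figure)
Brown → 1 (second significant figure)
White → 9 (third significant figure)
Orange → ×10^3 multiplier
Brown → ±1% tolerance
419 × 1000 = 419000 Ω
Allowed range: 414810 Ω to 423190 Ω.
420000 ohms lies inside that range.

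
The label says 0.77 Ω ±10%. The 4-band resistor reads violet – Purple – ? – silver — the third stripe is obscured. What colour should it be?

silver

0.77 Ω = 77 × 10^-2.
The third band is the multiplier, 10^-2, which is silver.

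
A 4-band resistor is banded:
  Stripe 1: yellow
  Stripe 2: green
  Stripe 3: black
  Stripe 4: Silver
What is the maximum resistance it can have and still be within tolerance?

Yellow → 4 (first significant figure)
Green → 5 (second significant figure)
Black → ×1 multiplier
Silver → ±10% tolerance
45 × 1 = 45 Ω
Maximum = 45 × (1 + 10/100) = 49.5 Ω.

49.5 Ω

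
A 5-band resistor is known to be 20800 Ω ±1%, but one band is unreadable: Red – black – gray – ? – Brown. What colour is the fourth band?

20800 Ω = 208 × 10^2.
The fourth band is the multiplier, 10^2, which is red.

red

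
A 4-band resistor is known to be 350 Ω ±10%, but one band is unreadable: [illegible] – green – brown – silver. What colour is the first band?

orange

350 Ω = 35 × 10^1.
The first band gives digit 3 of the significand, and 3 is orange.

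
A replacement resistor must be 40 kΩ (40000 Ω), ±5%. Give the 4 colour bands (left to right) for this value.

yellow, black, orange, gold

40000 Ω = 40 × 10^3.
4 → yellow
0 → black
Multiplier 10^3 → orange.
±5% tolerance → gold.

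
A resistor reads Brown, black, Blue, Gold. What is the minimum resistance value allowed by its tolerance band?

Brown → 1 (first significant figure)
Black → 0 (second significant figure)
Blue → ×10^6 multiplier
Gold → ±5% tolerance
10 × 1000000 = 10000000 Ω
Minimum = 10000000 × (1 − 5/100) = 9500000 Ω.

9500000 Ω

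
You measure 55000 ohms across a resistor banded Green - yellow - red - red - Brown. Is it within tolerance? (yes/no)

Green → 5 (first significant figure)
Yellow → 4 (second significant figure)
Red → 2 (third significant figure)
Red → ×10^2 multiplier
Brown → ±1% tolerance
542 × 100 = 54200 Ω
Allowed range: 53658 Ω to 54742 Ω.
55000 ohms lies outside that range.

no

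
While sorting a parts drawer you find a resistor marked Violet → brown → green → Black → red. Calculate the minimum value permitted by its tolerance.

700.7 Ω

Violet → 7 (first significant figure)
Brown → 1 (second significant figure)
Green → 5 (third significant figure)
Black → ×1 multiplier
Red → ±2% tolerance
715 × 1 = 715 Ω
Minimum = 715 × (1 − 2/100) = 700.7 Ω.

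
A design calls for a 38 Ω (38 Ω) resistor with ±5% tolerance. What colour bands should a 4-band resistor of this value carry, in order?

38 Ω = 38 × 10^0.
3 → orange
8 → grey
Multiplier 10^0 → black.
±5% tolerance → gold.

orange, grey, black, gold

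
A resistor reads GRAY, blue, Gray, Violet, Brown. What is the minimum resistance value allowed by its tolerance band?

8593200000 Ω

Grey → 8 (first significant figure)
Blue → 6 (second significant figure)
Grey → 8 (third significant figure)
Violet → ×10^7 multiplier
Brown → ±1% tolerance
868 × 10000000 = 8680000000 Ω
Minimum = 8680000000 × (1 − 1/100) = 8593200000 Ω.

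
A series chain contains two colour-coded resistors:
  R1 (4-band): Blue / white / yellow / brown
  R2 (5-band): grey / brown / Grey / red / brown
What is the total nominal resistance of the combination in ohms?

771800 Ω

R1: blue, white → 69; yellow ×10^4 → 690000 Ω.
R2: grey, brown, grey → 818; red ×10^2 → 81800 Ω.
Series: 690000 + 81800 = 771800 Ω.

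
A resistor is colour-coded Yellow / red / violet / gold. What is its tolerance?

The last band, gold, is the tolerance band.
Gold corresponds to ±5%.

±5%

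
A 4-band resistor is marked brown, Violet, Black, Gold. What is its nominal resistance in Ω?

17 Ω

Brown → 1 (first significant figure)
Violet → 7 (second significant figure)
Black → ×1 multiplier
17 × 1 = 17 Ω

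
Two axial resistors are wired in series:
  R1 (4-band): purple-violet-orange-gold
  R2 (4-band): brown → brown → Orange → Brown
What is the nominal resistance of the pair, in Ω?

88000 Ω

R1: violet, violet → 77; orange ×10^3 → 77000 Ω.
R2: brown, brown → 11; orange ×10^3 → 11000 Ω.
Series: 77000 + 11000 = 88000 Ω.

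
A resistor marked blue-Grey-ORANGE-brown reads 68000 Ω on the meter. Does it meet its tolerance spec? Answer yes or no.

Blue → 6 (first significant figure)
Grey → 8 (second significant figure)
Orange → ×10^3 multiplier
Brown → ±1% tolerance
68 × 1000 = 68000 Ω
Allowed range: 67320 Ω to 68680 Ω.
68000 Ω lies inside that range.

yes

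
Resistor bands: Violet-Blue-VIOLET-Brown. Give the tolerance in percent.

The last band, brown, is the tolerance band.
Brown corresponds to ±1%.

±1%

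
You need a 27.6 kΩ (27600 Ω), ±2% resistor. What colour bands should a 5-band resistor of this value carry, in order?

27600 Ω = 276 × 10^2.
2 → red
7 → violet
6 → blue
Multiplier 10^2 → red.
±2% tolerance → red.

red, violet, blue, red, red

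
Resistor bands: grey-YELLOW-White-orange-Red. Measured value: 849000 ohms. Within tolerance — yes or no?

Grey → 8 (first significant figure)
Yellow → 4 (second significant figure)
White → 9 (third significant figure)
Orange → ×10^3 multiplier
Red → ±2% tolerance
849 × 1000 = 849000 Ω
Allowed range: 832020 Ω to 865980 Ω.
849000 ohms lies inside that range.

yes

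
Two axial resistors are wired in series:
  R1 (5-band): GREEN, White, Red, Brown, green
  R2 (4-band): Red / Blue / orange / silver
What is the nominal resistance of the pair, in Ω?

R1: green, white, red → 592; brown ×10 → 5920 Ω.
R2: red, blue → 26; orange ×10^3 → 26000 Ω.
Series: 5920 + 26000 = 31920 Ω.

31920 Ω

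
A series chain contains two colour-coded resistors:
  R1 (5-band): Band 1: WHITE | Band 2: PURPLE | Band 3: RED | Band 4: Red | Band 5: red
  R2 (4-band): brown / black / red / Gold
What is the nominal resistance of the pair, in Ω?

R1: white, violet, red → 972; red ×10^2 → 97200 Ω.
R2: brown, black → 10; red ×10^2 → 1000 Ω.
Series: 97200 + 1000 = 98200 Ω.

98200 Ω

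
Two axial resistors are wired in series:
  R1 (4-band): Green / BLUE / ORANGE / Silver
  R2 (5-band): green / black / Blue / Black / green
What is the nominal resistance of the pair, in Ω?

56506 Ω

R1: green, blue → 56; orange ×10^3 → 56000 Ω.
R2: green, black, blue → 506; black ×1 → 506 Ω.
Series: 56000 + 506 = 56506 Ω.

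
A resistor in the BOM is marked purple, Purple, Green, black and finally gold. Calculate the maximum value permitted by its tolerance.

Violet → 7 (first significant figure)
Violet → 7 (second significant figure)
Green → 5 (third significant figure)
Black → ×1 multiplier
Gold → ±5% tolerance
775 × 1 = 775 Ω
Maximum = 775 × (1 + 5/100) = 813.75 Ω.

813.75 Ω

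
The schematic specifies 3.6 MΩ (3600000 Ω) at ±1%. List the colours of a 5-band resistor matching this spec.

orange, blue, black, yellow, brown

3600000 Ω = 360 × 10^4.
3 → orange
6 → blue
0 → black
Multiplier 10^4 → yellow.
±1% tolerance → brown.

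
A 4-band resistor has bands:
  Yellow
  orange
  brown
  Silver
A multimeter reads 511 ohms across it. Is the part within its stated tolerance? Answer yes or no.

Yellow → 4 (first significant figure)
Orange → 3 (second significant figure)
Brown → ×10 multiplier
Silver → ±10% tolerance
43 × 10 = 430 Ω
Allowed range: 387 Ω to 473 Ω.
511 ohms lies outside that range.

no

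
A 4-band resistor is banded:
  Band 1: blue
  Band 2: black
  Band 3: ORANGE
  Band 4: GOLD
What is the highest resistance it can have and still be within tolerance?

63000 Ω

Blue → 6 (first significant figure)
Black → 0 (second significant figure)
Orange → ×10^3 multiplier
Gold → ±5% tolerance
60 × 1000 = 60000 Ω
Highest = 60000 × (1 + 5/100) = 63000 Ω.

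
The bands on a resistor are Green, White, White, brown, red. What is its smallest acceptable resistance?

5870.2 Ω

Green → 5 (first significant figure)
White → 9 (second significant figure)
White → 9 (third significant figure)
Brown → ×10 multiplier
Red → ±2% tolerance
599 × 10 = 5990 Ω
Smallest = 5990 × (1 − 2/100) = 5870.2 Ω.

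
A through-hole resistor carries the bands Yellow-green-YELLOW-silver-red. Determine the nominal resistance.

Yellow → 4 (first significant figure)
Green → 5 (second significant figure)
Yellow → 4 (third significant figure)
Silver → ×0.01 multiplier
454 × 0.01 = 4.54 Ω

4.54 Ω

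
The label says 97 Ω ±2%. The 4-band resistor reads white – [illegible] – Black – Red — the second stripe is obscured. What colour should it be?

violet

97 Ω = 97 × 10^0.
The second band gives digit 7 of the significand, and 7 is violet.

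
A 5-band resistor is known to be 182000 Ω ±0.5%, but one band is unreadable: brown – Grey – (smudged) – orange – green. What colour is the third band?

red

182000 Ω = 182 × 10^3.
The third band gives digit 2 of the significand, and 2 is red.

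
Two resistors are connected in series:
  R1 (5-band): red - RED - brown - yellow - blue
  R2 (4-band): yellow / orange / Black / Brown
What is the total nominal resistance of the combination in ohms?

2210043 Ω

R1: red, red, brown → 221; yellow ×10^4 → 2210000 Ω.
R2: yellow, orange → 43; black ×1 → 43 Ω.
Series: 2210000 + 43 = 2210043 Ω.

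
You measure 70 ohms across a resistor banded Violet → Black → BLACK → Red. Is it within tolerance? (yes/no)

yes

Violet → 7 (first significant figure)
Black → 0 (second significant figure)
Black → ×1 multiplier
Red → ±2% tolerance
70 × 1 = 70 Ω
Allowed range: 68.6 Ω to 71.4 Ω.
70 ohms lies inside that range.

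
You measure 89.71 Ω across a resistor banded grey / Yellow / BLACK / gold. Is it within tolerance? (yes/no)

Grey → 8 (first significant figure)
Yellow → 4 (second significant figure)
Black → ×1 multiplier
Gold → ±5% tolerance
84 × 1 = 84 Ω
Allowed range: 79.8 Ω to 88.2 Ω.
89.71 Ω lies outside that range.

no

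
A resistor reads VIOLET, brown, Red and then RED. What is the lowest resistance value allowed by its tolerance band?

Violet → 7 (first significant figure)
Brown → 1 (second significant figure)
Red → ×10^2 multiplier
Red → ±2% tolerance
71 × 100 = 7100 Ω
Lowest = 7100 × (1 − 2/100) = 6958 Ω.

6958 Ω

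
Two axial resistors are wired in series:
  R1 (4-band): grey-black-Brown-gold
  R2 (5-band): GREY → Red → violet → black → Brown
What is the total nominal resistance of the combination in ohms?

1627 Ω

R1: grey, black → 80; brown ×10 → 800 Ω.
R2: grey, red, violet → 827; black ×1 → 827 Ω.
Series: 800 + 827 = 1627 Ω.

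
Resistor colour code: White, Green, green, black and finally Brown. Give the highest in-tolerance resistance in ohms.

964.55 Ω

White → 9 (first significant figure)
Green → 5 (second significant figure)
Green → 5 (third significant figure)
Black → ×1 multiplier
Brown → ±1% tolerance
955 × 1 = 955 Ω
Highest = 955 × (1 + 1/100) = 964.55 Ω.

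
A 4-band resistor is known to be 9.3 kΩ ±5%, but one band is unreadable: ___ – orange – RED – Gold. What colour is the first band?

white

9300 Ω = 93 × 10^2.
The first band gives digit 9 of the significand, and 9 is white.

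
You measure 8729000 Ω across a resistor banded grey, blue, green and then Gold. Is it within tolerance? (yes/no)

Grey → 8 (first significant figure)
Blue → 6 (second significant figure)
Green → ×10^5 multiplier
Gold → ±5% tolerance
86 × 100000 = 8600000 Ω
Allowed range: 8170000 Ω to 9030000 Ω.
8729000 Ω lies inside that range.

yes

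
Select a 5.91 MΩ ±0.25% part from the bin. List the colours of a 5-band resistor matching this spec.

green, white, brown, yellow, blue

5910000 Ω = 591 × 10^4.
5 → green
9 → white
1 → brown
Multiplier 10^4 → yellow.
±0.25% tolerance → blue.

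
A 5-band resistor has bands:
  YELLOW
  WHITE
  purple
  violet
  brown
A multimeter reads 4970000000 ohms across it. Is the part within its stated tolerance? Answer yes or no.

yes

Yellow → 4 (first significant figure)
White → 9 (second significant figure)
Violet → 7 (third significant figure)
Violet → ×10^7 multiplier
Brown → ±1% tolerance
497 × 10000000 = 4970000000 Ω
Allowed range: 4920300000 Ω to 5019700000 Ω.
4970000000 ohms lies inside that range.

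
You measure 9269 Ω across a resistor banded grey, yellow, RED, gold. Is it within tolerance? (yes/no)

Grey → 8 (first significant figure)
Yellow → 4 (second significant figure)
Red → ×10^2 multiplier
Gold → ±5% tolerance
84 × 100 = 8400 Ω
Allowed range: 7980 Ω to 8820 Ω.
9269 Ω lies outside that range.

no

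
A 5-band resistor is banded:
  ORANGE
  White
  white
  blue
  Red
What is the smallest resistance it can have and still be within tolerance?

391020000 Ω

Orange → 3 (first significant figure)
White → 9 (second significant figure)
White → 9 (third significant figure)
Blue → ×10^6 multiplier
Red → ±2% tolerance
399 × 1000000 = 399000000 Ω
Smallest = 399000000 × (1 − 2/100) = 391020000 Ω.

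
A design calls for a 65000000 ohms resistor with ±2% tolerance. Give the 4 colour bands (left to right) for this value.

65000000 Ω = 65 × 10^6.
6 → blue
5 → green
Multiplier 10^6 → blue.
±2% tolerance → red.

blue, green, blue, red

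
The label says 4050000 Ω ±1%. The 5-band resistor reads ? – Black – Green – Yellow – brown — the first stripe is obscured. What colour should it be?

yellow

4050000 Ω = 405 × 10^4.
The first band gives digit 4 of the significand, and 4 is yellow.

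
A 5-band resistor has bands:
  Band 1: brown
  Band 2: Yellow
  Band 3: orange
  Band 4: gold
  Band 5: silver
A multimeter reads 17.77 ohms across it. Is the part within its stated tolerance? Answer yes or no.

Brown → 1 (first significant figure)
Yellow → 4 (second significant figure)
Orange → 3 (third significant figure)
Gold → ×0.1 multiplier
Silver → ±10% tolerance
143 × 0.1 = 14.3 Ω
Allowed range: 12.87 Ω to 15.73 Ω.
17.77 ohms lies outside that range.

no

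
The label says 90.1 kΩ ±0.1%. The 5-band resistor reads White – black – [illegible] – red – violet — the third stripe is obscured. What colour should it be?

90100 Ω = 901 × 10^2.
The third band gives digit 1 of the significand, and 1 is brown.

brown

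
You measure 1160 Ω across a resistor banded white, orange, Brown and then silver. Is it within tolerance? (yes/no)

no

White → 9 (first significant figure)
Orange → 3 (second significant figure)
Brown → ×10 multiplier
Silver → ±10% tolerance
93 × 10 = 930 Ω
Allowed range: 837 Ω to 1023 Ω.
1160 Ω lies outside that range.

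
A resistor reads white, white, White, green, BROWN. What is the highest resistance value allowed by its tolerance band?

100899000 Ω

White → 9 (first significant figure)
White → 9 (second significant figure)
White → 9 (third significant figure)
Green → ×10^5 multiplier
Brown → ±1% tolerance
999 × 100000 = 99900000 Ω
Highest = 99900000 × (1 + 1/100) = 100899000 Ω.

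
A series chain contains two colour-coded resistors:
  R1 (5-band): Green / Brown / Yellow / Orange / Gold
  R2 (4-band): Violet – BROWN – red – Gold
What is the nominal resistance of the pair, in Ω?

521100 Ω

R1: green, brown, yellow → 514; orange ×10^3 → 514000 Ω.
R2: violet, brown → 71; red ×10^2 → 7100 Ω.
Series: 514000 + 7100 = 521100 Ω.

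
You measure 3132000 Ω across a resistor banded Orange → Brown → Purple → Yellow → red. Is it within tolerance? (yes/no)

Orange → 3 (first significant figure)
Brown → 1 (second significant figure)
Violet → 7 (third significant figure)
Yellow → ×10^4 multiplier
Red → ±2% tolerance
317 × 10000 = 3170000 Ω
Allowed range: 3106600 Ω to 3233400 Ω.
3132000 Ω lies inside that range.

yes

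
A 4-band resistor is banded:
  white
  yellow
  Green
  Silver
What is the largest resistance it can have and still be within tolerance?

White → 9 (first significant figure)
Yellow → 4 (second significant figure)
Green → ×10^5 multiplier
Silver → ±10% tolerance
94 × 100000 = 9400000 Ω
Largest = 9400000 × (1 + 10/100) = 10340000 Ω.

10340000 Ω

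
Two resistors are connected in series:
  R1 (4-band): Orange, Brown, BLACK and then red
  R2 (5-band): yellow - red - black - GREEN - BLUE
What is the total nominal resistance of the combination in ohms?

42000031 Ω

R1: orange, brown → 31; black ×1 → 31 Ω.
R2: yellow, red, black → 420; green ×10^5 → 42000000 Ω.
Series: 31 + 42000000 = 42000031 Ω.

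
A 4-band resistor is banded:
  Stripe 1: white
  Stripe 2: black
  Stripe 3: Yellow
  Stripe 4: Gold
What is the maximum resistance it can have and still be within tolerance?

White → 9 (first significant figure)
Black → 0 (second significant figure)
Yellow → ×10^4 multiplier
Gold → ±5% tolerance
90 × 10000 = 900000 Ω
Maximum = 900000 × (1 + 5/100) = 945000 Ω.

945000 Ω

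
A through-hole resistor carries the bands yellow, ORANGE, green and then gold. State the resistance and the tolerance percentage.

4300000 Ω ±5%

Yellow → 4 (first significant figure)
Orange → 3 (second significant figure)
Green → ×10^5 multiplier
Gold → ±5% tolerance
43 × 100000 = 4300000 Ω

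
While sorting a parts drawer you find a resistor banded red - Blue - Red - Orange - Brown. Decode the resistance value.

Red → 2 (first significant figure)
Blue → 6 (second significant figure)
Red → 2 (third significant figure)
Orange → ×10^3 multiplier
262 × 1000 = 262000 Ω

262000 Ω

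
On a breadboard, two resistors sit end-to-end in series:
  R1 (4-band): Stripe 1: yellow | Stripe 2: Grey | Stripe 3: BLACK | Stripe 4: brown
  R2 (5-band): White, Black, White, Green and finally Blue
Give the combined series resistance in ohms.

R1: yellow, grey → 48; black ×1 → 48 Ω.
R2: white, black, white → 909; green ×10^5 → 90900000 Ω.
Series: 48 + 90900000 = 90900048 Ω.

90900048 Ω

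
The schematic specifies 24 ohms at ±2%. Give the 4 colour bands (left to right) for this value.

24 Ω = 24 × 10^0.
2 → red
4 → yellow
Multiplier 10^0 → black.
±2% tolerance → red.

red, yellow, black, red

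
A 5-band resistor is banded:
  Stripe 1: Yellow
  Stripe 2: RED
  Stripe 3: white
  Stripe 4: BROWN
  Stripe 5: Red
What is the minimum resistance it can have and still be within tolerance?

Yellow → 4 (first significant figure)
Red → 2 (second significant figure)
White → 9 (third significant figure)
Brown → ×10 multiplier
Red → ±2% tolerance
429 × 10 = 4290 Ω
Minimum = 4290 × (1 − 2/100) = 4204.2 Ω.

4204.2 Ω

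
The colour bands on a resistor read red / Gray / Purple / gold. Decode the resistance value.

280000000 Ω

Red → 2 (first significant figure)
Grey → 8 (second significant figure)
Violet → ×10^7 multiplier
28 × 10000000 = 280000000 Ω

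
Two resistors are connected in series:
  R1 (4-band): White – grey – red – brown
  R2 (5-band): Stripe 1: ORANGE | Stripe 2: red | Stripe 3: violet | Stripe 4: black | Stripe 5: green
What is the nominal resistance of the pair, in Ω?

10127 Ω

R1: white, grey → 98; red ×10^2 → 9800 Ω.
R2: orange, red, violet → 327; black ×1 → 327 Ω.
Series: 9800 + 327 = 10127 Ω.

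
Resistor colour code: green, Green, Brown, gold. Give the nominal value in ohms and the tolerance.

550 Ω ±5%

Green → 5 (first significant figure)
Green → 5 (second significant figure)
Brown → ×10 multiplier
Gold → ±5% tolerance
55 × 10 = 550 Ω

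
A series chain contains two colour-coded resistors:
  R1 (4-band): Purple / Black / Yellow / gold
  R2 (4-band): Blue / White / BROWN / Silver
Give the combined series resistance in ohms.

700690 Ω

R1: violet, black → 70; yellow ×10^4 → 700000 Ω.
R2: blue, white → 69; brown ×10 → 690 Ω.
Series: 700000 + 690 = 700690 Ω.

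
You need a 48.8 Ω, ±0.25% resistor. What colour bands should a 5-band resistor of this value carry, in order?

yellow, grey, grey, gold, blue

48.8 Ω = 488 × 10^-1.
4 → yellow
8 → grey
8 → grey
Multiplier 10^-1 → gold.
±0.25% tolerance → blue.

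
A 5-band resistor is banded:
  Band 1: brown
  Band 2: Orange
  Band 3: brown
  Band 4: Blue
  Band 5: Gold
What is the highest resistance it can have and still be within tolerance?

137550000 Ω

Brown → 1 (first significant figure)
Orange → 3 (second significant figure)
Brown → 1 (third significant figure)
Blue → ×10^6 multiplier
Gold → ±5% tolerance
131 × 1000000 = 131000000 Ω
Highest = 131000000 × (1 + 5/100) = 137550000 Ω.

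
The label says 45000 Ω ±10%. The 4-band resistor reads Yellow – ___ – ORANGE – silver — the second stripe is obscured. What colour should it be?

green

45000 Ω = 45 × 10^3.
The second band gives digit 5 of the significand, and 5 is green.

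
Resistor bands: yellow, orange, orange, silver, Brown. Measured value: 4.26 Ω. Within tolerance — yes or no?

no

Yellow → 4 (first significant figure)
Orange → 3 (second significant figure)
Orange → 3 (third significant figure)
Silver → ×0.01 multiplier
Brown → ±1% tolerance
433 × 0.01 = 4.33 Ω
Allowed range: 4.2867 Ω to 4.3733 Ω.
4.26 Ω lies outside that range.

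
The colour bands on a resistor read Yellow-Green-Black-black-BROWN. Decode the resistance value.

Yellow → 4 (first significant figure)
Green → 5 (second significant figure)
Black → 0 (third significant figure)
Black → ×1 multiplier
450 × 1 = 450 Ω

450 Ω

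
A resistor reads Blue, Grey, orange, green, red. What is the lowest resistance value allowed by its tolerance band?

Blue → 6 (first significant figure)
Grey → 8 (second significant figure)
Orange → 3 (third significant figure)
Green → ×10^5 multiplier
Red → ±2% tolerance
683 × 100000 = 68300000 Ω
Lowest = 68300000 × (1 − 2/100) = 66934000 Ω.

66934000 Ω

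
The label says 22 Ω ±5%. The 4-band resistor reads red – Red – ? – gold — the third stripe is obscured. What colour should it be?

black

22 Ω = 22 × 10^0.
The third band is the multiplier, 10^0, which is black.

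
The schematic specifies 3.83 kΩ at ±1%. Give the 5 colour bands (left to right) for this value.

orange, grey, orange, brown, brown

3830 Ω = 383 × 10^1.
3 → orange
8 → grey
3 → orange
Multiplier 10^1 → brown.
±1% tolerance → brown.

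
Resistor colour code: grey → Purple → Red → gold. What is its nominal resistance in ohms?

8700 Ω

Grey → 8 (first significant figure)
Violet → 7 (second significant figure)
Red → ×10^2 multiplier
87 × 100 = 8700 Ω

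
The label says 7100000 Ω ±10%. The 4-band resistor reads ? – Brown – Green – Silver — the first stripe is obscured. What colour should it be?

7100000 Ω = 71 × 10^5.
The first band gives digit 7 of the significand, and 7 is violet.

violet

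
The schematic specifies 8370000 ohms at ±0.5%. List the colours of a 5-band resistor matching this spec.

grey, orange, violet, yellow, green

8370000 Ω = 837 × 10^4.
8 → grey
3 → orange
7 → violet
Multiplier 10^4 → yellow.
±0.5% tolerance → green.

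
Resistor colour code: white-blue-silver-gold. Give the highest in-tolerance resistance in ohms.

White → 9 (first significant figure)
Blue → 6 (second significant figure)
Silver → ×0.01 multiplier
Gold → ±5% tolerance
96 × 0.01 = 0.96 Ω
Highest = 0.96 × (1 + 5/100) = 1.008 Ω.

1.008 Ω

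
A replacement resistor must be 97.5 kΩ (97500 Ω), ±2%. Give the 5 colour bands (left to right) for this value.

white, violet, green, red, red

97500 Ω = 975 × 10^2.
9 → white
7 → violet
5 → green
Multiplier 10^2 → red.
±2% tolerance → red.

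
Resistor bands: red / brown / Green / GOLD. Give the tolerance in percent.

The last band, gold, is the tolerance band.
Gold corresponds to ±5%.

±5%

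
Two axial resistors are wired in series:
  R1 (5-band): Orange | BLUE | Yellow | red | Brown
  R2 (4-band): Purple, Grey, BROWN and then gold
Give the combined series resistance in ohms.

R1: orange, blue, yellow → 364; red ×10^2 → 36400 Ω.
R2: violet, grey → 78; brown ×10 → 780 Ω.
Series: 36400 + 780 = 37180 Ω.

37180 Ω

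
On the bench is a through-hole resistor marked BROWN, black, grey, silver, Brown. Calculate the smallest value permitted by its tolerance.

1.0692 Ω

Brown → 1 (first significant figure)
Black → 0 (second significant figure)
Grey → 8 (third significant figure)
Silver → ×0.01 multiplier
Brown → ±1% tolerance
108 × 0.01 = 1.08 Ω
Smallest = 1.08 × (1 − 1/100) = 1.0692 Ω.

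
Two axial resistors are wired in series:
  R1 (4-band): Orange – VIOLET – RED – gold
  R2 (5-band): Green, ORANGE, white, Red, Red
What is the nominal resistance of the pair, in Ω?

R1: orange, violet → 37; red ×10^2 → 3700 Ω.
R2: green, orange, white → 539; red ×10^2 → 53900 Ω.
Series: 3700 + 53900 = 57600 Ω.

57600 Ω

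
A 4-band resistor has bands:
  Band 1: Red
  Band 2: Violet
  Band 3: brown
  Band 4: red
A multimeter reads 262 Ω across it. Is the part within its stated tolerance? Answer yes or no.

no

Red → 2 (first significant figure)
Violet → 7 (second significant figure)
Brown → ×10 multiplier
Red → ±2% tolerance
27 × 10 = 270 Ω
Allowed range: 264.6 Ω to 275.4 Ω.
262 Ω lies outside that range.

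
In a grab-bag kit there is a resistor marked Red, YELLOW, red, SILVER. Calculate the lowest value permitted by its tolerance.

2160 Ω

Red → 2 (first significant figure)
Yellow → 4 (second significant figure)
Red → ×10^2 multiplier
Silver → ±10% tolerance
24 × 100 = 2400 Ω
Lowest = 2400 × (1 − 10/100) = 2160 Ω.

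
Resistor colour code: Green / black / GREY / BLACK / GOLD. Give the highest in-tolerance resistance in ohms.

Green → 5 (first significant figure)
Black → 0 (second significant figure)
Grey → 8 (third significant figure)
Black → ×1 multiplier
Gold → ±5% tolerance
508 × 1 = 508 Ω
Highest = 508 × (1 + 5/100) = 533.4 Ω.

533.4 Ω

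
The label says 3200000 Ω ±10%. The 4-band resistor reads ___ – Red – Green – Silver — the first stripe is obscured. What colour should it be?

3200000 Ω = 32 × 10^5.
The first band gives digit 3 of the significand, and 3 is orange.

orange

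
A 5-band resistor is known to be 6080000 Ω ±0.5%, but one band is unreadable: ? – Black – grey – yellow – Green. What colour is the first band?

6080000 Ω = 608 × 10^4.
The first band gives digit 6 of the significand, and 6 is blue.

blue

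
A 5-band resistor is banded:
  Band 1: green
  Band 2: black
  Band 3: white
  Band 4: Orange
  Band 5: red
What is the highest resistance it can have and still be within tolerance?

519180 Ω

Green → 5 (first significant figure)
Black → 0 (second significant figure)
White → 9 (third significant figure)
Orange → ×10^3 multiplier
Red → ±2% tolerance
509 × 1000 = 509000 Ω
Highest = 509000 × (1 + 2/100) = 519180 Ω.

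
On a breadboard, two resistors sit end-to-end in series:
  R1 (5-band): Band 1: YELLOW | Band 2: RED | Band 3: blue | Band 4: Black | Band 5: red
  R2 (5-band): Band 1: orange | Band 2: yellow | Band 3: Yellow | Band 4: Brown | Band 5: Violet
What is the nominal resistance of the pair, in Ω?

3866 Ω

R1: yellow, red, blue → 426; black ×1 → 426 Ω.
R2: orange, yellow, yellow → 344; brown ×10 → 3440 Ω.
Series: 426 + 3440 = 3866 Ω.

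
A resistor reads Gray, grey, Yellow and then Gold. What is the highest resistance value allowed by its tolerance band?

924000 Ω

Grey → 8 (first significant figure)
Grey → 8 (second significant figure)
Yellow → ×10^4 multiplier
Gold → ±5% tolerance
88 × 10000 = 880000 Ω
Highest = 880000 × (1 + 5/100) = 924000 Ω.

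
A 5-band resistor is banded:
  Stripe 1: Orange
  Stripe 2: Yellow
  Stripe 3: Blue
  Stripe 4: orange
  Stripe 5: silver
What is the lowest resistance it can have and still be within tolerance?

311400 Ω

Orange → 3 (first significant figure)
Yellow → 4 (second significant figure)
Blue → 6 (third significant figure)
Orange → ×10^3 multiplier
Silver → ±10% tolerance
346 × 1000 = 346000 Ω
Lowest = 346000 × (1 − 10/100) = 311400 Ω.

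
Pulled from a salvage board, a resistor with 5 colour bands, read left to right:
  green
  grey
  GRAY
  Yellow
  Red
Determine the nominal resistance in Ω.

5880000 Ω

Green → 5 (first significant figure)
Grey → 8 (second significant figure)
Grey → 8 (third significant figure)
Yellow → ×10^4 multiplier
588 × 10000 = 5880000 Ω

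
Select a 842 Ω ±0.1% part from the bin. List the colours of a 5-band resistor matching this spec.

842 Ω = 842 × 10^0.
8 → grey
4 → yellow
2 → red
Multiplier 10^0 → black.
±0.1% tolerance → violet.

grey, yellow, red, black, violet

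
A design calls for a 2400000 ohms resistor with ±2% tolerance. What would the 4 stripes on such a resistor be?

red, yellow, green, red

2400000 Ω = 24 × 10^5.
2 → red
4 → yellow
Multiplier 10^5 → green.
±2% tolerance → red.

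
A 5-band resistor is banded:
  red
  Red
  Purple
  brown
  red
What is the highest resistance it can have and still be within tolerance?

Red → 2 (first significant figure)
Red → 2 (second significant figure)
Violet → 7 (third significant figure)
Brown → ×10 multiplier
Red → ±2% tolerance
227 × 10 = 2270 Ω
Highest = 2270 × (1 + 2/100) = 2315.4 Ω.

2315.4 Ω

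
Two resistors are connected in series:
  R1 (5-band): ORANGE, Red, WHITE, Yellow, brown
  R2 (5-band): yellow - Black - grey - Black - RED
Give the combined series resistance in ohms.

3290408 Ω

R1: orange, red, white → 329; yellow ×10^4 → 3290000 Ω.
R2: yellow, black, grey → 408; black ×1 → 408 Ω.
Series: 3290000 + 408 = 3290408 Ω.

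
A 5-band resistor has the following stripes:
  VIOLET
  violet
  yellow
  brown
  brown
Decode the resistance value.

7740 Ω

Violet → 7 (first significant figure)
Violet → 7 (second significant figure)
Yellow → 4 (third significant figure)
Brown → ×10 multiplier
774 × 10 = 7740 Ω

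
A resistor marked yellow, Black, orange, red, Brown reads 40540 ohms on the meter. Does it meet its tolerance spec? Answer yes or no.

Yellow → 4 (first significant figure)
Black → 0 (second significant figure)
Orange → 3 (third significant figure)
Red → ×10^2 multiplier
Brown → ±1% tolerance
403 × 100 = 40300 Ω
Allowed range: 39897 Ω to 40703 Ω.
40540 ohms lies inside that range.

yes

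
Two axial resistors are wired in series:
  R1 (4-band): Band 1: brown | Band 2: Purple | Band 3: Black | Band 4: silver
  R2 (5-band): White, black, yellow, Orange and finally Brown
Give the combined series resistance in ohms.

904017 Ω

R1: brown, violet → 17; black ×1 → 17 Ω.
R2: white, black, yellow → 904; orange ×10^3 → 904000 Ω.
Series: 17 + 904000 = 904017 Ω.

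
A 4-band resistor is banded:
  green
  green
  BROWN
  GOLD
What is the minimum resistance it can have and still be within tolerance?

522.5 Ω

Green → 5 (first significant figure)
Green → 5 (second significant figure)
Brown → ×10 multiplier
Gold → ±5% tolerance
55 × 10 = 550 Ω
Minimum = 550 × (1 − 5/100) = 522.5 Ω.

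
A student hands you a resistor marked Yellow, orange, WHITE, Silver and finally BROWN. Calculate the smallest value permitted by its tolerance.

4.3461 Ω

Yellow → 4 (first significant figure)
Orange → 3 (second significant figure)
White → 9 (third significant figure)
Silver → ×0.01 multiplier
Brown → ±1% tolerance
439 × 0.01 = 4.39 Ω
Smallest = 4.39 × (1 − 1/100) = 4.3461 Ω.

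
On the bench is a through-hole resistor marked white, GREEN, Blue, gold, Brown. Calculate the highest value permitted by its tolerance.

White → 9 (first significant figure)
Green → 5 (second significant figure)
Blue → 6 (third significant figure)
Gold → ×0.1 multiplier
Brown → ±1% tolerance
956 × 0.1 = 95.6 Ω
Highest = 95.6 × (1 + 1/100) = 96.556 Ω.

96.556 Ω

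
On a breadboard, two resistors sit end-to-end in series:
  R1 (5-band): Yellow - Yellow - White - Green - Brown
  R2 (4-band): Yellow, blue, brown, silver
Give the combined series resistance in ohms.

44900460 Ω

R1: yellow, yellow, white → 449; green ×10^5 → 44900000 Ω.
R2: yellow, blue → 46; brown ×10 → 460 Ω.
Series: 44900000 + 460 = 44900460 Ω.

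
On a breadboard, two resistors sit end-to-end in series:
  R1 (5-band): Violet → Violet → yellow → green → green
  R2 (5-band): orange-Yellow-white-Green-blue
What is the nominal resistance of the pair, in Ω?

R1: violet, violet, yellow → 774; green ×10^5 → 77400000 Ω.
R2: orange, yellow, white → 349; green ×10^5 → 34900000 Ω.
Series: 77400000 + 34900000 = 112300000 Ω.

112300000 Ω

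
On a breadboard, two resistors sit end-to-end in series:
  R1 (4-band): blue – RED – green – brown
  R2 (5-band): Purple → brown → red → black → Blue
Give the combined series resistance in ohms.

R1: blue, red → 62; green ×10^5 → 6200000 Ω.
R2: violet, brown, red → 712; black ×1 → 712 Ω.
Series: 6200000 + 712 = 6200712 Ω.

6200712 Ω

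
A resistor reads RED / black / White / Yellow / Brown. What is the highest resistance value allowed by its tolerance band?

2110900 Ω

Red → 2 (first significant figure)
Black → 0 (second significant figure)
White → 9 (third significant figure)
Yellow → ×10^4 multiplier
Brown → ±1% tolerance
209 × 10000 = 2090000 Ω
Highest = 2090000 × (1 + 1/100) = 2110900 Ω.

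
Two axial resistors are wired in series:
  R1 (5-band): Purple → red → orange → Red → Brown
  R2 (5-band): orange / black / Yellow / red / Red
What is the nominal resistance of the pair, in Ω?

R1: violet, red, orange → 723; red ×10^2 → 72300 Ω.
R2: orange, black, yellow → 304; red ×10^2 → 30400 Ω.
Series: 72300 + 30400 = 102700 Ω.

102700 Ω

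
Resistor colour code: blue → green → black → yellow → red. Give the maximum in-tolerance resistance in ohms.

6630000 Ω

Blue → 6 (first significant figure)
Green → 5 (second significant figure)
Black → 0 (third significant figure)
Yellow → ×10^4 multiplier
Red → ±2% tolerance
650 × 10000 = 6500000 Ω
Maximum = 6500000 × (1 + 2/100) = 6630000 Ω.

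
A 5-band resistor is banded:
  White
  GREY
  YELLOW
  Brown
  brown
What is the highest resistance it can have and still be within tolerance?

9938.4 Ω

White → 9 (first significant figure)
Grey → 8 (second significant figure)
Yellow → 4 (third significant figure)
Brown → ×10 multiplier
Brown → ±1% tolerance
984 × 10 = 9840 Ω
Highest = 9840 × (1 + 1/100) = 9938.4 Ω.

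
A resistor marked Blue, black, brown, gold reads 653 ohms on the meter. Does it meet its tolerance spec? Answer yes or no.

Blue → 6 (first significant figure)
Black → 0 (second significant figure)
Brown → ×10 multiplier
Gold → ±5% tolerance
60 × 10 = 600 Ω
Allowed range: 570 Ω to 630 Ω.
653 ohms lies outside that range.

no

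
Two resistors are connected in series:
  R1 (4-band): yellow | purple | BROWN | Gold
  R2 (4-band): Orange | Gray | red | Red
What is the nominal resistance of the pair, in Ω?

R1: yellow, violet → 47; brown ×10 → 470 Ω.
R2: orange, grey → 38; red ×10^2 → 3800 Ω.
Series: 470 + 3800 = 4270 Ω.

4270 Ω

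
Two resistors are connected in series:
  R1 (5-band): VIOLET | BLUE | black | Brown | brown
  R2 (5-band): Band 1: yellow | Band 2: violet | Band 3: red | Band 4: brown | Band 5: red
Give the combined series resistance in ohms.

R1: violet, blue, black → 760; brown ×10 → 7600 Ω.
R2: yellow, violet, red → 472; brown ×10 → 4720 Ω.
Series: 7600 + 4720 = 12320 Ω.

12320 Ω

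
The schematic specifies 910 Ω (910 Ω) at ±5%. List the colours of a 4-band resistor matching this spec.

white, brown, brown, gold

910 Ω = 91 × 10^1.
9 → white
1 → brown
Multiplier 10^1 → brown.
±5% tolerance → gold.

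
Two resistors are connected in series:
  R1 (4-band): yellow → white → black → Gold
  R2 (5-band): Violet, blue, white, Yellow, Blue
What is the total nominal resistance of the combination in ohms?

7690049 Ω

R1: yellow, white → 49; black ×1 → 49 Ω.
R2: violet, blue, white → 769; yellow ×10^4 → 7690000 Ω.
Series: 49 + 7690000 = 7690049 Ω.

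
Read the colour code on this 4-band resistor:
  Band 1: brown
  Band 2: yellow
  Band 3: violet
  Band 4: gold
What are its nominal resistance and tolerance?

140000000 Ω ±5%

Brown → 1 (first significant figure)
Yellow → 4 (second significant figure)
Violet → ×10^7 multiplier
Gold → ±5% tolerance
14 × 10000000 = 140000000 Ω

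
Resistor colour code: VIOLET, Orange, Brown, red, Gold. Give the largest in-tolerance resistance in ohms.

76755 Ω

Violet → 7 (first significant figure)
Orange → 3 (second significant figure)
Brown → 1 (third significant figure)
Red → ×10^2 multiplier
Gold → ±5% tolerance
731 × 100 = 73100 Ω
Largest = 73100 × (1 + 5/100) = 76755 Ω.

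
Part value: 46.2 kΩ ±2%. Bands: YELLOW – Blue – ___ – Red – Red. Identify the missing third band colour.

46200 Ω = 462 × 10^2.
The third band gives digit 2 of the significand, and 2 is red.

red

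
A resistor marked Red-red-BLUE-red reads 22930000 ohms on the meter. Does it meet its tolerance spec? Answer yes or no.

Red → 2 (first significant figure)
Red → 2 (second significant figure)
Blue → ×10^6 multiplier
Red → ±2% tolerance
22 × 1000000 = 22000000 Ω
Allowed range: 21560000 Ω to 22440000 Ω.
22930000 ohms lies outside that range.

no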